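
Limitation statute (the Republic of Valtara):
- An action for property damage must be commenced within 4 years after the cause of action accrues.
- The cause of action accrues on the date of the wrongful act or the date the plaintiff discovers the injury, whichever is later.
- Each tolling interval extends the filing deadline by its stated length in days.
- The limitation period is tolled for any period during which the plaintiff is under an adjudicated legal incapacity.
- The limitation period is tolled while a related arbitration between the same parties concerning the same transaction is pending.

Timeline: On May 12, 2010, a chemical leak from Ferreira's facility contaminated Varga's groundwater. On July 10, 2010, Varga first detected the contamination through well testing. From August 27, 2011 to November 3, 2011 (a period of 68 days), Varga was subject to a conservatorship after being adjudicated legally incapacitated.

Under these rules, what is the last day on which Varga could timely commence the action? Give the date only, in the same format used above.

Because discovery on July 10, 2010 post-dates the May 12, 2010 act, accrual under the later-of rule falls on July 10, 2010.
4 years from July 10, 2010 is July 10, 2014.
Because the plaintiff's legal incapacity ran from August 27, 2011 to November 3, 2011, the deadline is extended by 68 days to September 16, 2014.

September 16, 2014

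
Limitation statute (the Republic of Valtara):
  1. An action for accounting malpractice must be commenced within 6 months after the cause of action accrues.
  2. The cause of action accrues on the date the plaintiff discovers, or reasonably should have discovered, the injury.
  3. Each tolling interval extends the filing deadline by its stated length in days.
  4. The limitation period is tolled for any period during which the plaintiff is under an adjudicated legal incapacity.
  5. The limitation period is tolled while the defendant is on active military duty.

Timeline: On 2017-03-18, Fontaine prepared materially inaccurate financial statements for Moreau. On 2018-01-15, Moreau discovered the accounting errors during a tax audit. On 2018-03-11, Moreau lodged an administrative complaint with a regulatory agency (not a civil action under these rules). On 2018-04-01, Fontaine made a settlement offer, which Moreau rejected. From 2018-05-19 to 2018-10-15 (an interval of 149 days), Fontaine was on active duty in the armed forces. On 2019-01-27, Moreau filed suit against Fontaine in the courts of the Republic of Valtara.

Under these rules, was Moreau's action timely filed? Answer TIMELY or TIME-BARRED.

Accrual is tied to discovery, so the period began on 2018-01-15 rather than on 2017-03-18 when the act occurred.
The untolled deadline — 6 months after 2018-01-15 — is 2018-07-15.
The defendant's active military service from 2018-05-19 to 2018-10-15 tolled the period for 149 days, extending the deadline to 2018-12-11.
None of the other events listed affects the running of the period under the stated rules.
The 2019-01-27 filing falls after the 2018-12-11 deadline; the claim is time-barred.

TIME-BARRED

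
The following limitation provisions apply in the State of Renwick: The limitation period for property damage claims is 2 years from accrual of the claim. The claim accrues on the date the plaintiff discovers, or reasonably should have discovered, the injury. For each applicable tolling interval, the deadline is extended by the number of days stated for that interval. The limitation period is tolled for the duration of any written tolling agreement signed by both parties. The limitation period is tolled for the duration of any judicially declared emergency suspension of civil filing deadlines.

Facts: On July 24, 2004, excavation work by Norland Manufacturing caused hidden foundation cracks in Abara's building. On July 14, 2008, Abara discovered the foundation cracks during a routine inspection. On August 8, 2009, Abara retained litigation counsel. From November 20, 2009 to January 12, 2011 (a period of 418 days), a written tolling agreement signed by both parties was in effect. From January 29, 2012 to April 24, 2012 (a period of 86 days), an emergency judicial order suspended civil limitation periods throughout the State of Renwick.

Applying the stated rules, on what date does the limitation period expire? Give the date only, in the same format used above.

Accrual is tied to discovery, so the period began on July 14, 2008 rather than on July 24, 2004 when the act occurred.
Adding the 2 years base period to July 14, 2008 gives a deadline of July 14, 2010, before any tolling.
The written tolling agreement from November 20, 2009 to January 12, 2011 tolled the period for 418 days, extending the deadline to September 5, 2011.
By the time the emergency suspension of filing deadlines began on January 29, 2012, the limitation period had already expired on September 5, 2011; that interval cannot revive it.
Nothing else in the chronology tolls or restarts the period.

September 5, 2011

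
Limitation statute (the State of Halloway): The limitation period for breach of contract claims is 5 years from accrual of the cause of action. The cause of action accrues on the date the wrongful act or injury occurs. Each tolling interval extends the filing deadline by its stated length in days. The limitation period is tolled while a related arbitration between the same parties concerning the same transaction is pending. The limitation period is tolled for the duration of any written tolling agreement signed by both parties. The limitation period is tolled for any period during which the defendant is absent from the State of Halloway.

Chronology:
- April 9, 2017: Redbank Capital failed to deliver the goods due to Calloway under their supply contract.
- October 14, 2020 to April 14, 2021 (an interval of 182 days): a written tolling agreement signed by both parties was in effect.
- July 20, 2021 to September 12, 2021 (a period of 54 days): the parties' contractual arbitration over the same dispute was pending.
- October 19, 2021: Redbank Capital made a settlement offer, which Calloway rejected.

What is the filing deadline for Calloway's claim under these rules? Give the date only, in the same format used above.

The claim accrued on April 9, 2017, when the wrongful act occurred.
Adding the 5 years base period to April 9, 2017 gives a deadline of April 9, 2022, before any tolling.
The written tolling agreement from October 14, 2020 to April 14, 2021 tolled the period for 182 days, extending the deadline to October 8, 2022.
Because the pending related arbitration ran from July 20, 2021 to September 12, 2021, the deadline is extended by 54 days to December 1, 2022.
None of the other events listed affects the running of the period under the stated rules.

December 1, 2022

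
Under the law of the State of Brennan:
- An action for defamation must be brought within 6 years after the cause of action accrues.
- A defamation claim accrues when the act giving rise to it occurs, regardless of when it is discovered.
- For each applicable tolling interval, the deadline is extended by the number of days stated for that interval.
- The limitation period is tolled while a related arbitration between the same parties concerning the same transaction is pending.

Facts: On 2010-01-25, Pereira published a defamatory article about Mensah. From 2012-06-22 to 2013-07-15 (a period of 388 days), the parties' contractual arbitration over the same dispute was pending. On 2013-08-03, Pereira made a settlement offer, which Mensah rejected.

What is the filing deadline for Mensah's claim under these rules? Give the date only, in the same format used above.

The limitation period began to run on 2010-01-25.
Adding the 6 years base period to 2010-01-25 gives a deadline of 2016-01-25, before any tolling.
Because the pending related arbitration ran from 2012-06-22 to 2013-07-15, the deadline is extended by 388 days to 2017-02-16.
The other events in the timeline have no effect on the limitation period under the stated rules.

2017-02-16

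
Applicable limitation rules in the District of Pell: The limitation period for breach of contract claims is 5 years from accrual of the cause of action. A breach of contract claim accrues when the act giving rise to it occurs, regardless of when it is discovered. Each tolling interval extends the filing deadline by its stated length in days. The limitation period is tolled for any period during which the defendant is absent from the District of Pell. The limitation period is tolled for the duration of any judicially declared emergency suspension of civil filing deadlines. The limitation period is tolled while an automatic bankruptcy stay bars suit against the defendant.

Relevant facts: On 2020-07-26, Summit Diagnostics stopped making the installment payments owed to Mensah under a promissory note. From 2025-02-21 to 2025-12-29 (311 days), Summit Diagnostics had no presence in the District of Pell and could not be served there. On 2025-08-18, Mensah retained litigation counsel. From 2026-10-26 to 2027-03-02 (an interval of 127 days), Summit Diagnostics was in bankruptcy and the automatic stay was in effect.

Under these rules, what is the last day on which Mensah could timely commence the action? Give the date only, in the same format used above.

2026-06-02

The claim accrued on 2020-07-26, when the wrongful act occurred.
The untolled deadline — 5 years after 2020-07-26 — is 2025-07-26.
The period was tolled for 311 days by the defendant's absence from the jurisdiction (2025-02-21 to 2025-12-29), pushing the deadline to 2026-06-02.
The automatic bankruptcy stay starting 2026-10-26 came too late — the period had run on 2026-06-02 — and so does not extend the deadline.
None of the other events listed affects the running of the period under the stated rules.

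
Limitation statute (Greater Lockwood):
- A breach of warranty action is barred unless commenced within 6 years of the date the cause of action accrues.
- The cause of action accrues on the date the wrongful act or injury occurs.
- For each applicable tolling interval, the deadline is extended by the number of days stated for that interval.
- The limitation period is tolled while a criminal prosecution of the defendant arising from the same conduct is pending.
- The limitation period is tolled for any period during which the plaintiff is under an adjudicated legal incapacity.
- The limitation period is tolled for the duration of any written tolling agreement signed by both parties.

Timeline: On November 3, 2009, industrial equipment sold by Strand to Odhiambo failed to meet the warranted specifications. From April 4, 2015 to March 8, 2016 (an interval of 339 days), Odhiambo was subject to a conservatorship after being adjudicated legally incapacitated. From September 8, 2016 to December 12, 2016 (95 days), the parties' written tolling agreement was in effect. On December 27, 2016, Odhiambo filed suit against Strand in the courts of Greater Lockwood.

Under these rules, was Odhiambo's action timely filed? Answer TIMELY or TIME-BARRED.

TIMELY

The limitation period began to run on November 3, 2009.
Adding the 6 years base period to November 3, 2009 gives a deadline of November 3, 2015, before any tolling.
The plaintiff's legal incapacity from April 4, 2015 to March 8, 2016 tolled the period for 339 days, extending the deadline to October 7, 2016.
The period was tolled for 95 days by the written tolling agreement (September 8, 2016 to December 12, 2016), pushing the deadline to January 10, 2017.
Odhiambo filed on December 27, 2016, before the January 10, 2017 deadline, so the action is timely.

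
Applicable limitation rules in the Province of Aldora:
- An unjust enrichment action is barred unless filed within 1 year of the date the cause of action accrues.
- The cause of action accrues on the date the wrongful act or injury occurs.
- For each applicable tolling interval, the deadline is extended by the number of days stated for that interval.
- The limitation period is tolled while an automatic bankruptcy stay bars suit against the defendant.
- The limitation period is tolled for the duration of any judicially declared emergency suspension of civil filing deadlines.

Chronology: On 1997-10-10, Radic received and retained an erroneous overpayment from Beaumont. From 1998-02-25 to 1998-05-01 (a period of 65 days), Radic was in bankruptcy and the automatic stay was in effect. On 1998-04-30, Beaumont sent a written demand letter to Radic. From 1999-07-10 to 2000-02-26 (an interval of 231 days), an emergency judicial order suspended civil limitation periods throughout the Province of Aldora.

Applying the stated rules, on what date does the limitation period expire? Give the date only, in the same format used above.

1998-12-14

The limitation period began to run on 1997-10-10.
1 year from 1997-10-10 is 1998-10-10.
Because the automatic bankruptcy stay ran from 1998-02-25 to 1998-05-01, the deadline is extended by 65 days to 1998-12-14.
The emergency suspension of filing deadlines starting 1999-07-10 came too late — the period had run on 1998-12-14 — and so does not extend the deadline.
Nothing else in the chronology tolls or restarts the period.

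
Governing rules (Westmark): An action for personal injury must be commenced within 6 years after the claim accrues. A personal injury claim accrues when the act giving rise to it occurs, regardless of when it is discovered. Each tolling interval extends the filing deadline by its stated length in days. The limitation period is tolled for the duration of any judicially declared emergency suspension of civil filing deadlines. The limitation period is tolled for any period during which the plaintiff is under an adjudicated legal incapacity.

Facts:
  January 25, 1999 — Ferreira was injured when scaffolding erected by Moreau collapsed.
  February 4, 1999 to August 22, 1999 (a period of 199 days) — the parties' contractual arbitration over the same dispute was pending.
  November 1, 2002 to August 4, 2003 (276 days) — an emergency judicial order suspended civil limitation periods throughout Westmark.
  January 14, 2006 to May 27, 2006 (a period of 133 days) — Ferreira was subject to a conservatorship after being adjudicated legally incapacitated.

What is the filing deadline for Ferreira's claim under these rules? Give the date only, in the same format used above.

The limitation period began to run on January 25, 1999.
The untolled deadline — 6 years after January 25, 1999 — is January 25, 2005.
Because the emergency suspension of filing deadlines ran from November 1, 2002 to August 4, 2003, the deadline is extended by 276 days to October 28, 2005.
The plaintiff's legal incapacity from January 14, 2006 to May 27, 2006 began after the period had already run on October 28, 2005, so it has no tolling effect.
The pending related arbitration from February 4, 1999 to August 22, 1999 does not toll the period, because no stated rule makes a pending arbitration a tolling event.

October 28, 2005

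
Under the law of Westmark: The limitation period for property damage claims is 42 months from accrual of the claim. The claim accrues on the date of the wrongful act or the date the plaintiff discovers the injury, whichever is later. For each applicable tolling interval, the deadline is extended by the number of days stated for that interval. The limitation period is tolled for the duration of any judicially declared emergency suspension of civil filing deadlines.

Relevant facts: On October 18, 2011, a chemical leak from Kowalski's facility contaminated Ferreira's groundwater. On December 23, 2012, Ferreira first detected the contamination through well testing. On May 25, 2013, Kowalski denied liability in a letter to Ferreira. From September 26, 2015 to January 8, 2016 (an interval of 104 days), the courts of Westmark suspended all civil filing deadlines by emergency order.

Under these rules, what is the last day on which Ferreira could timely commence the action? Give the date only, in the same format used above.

Taking the later of the act (October 18, 2011) and discovery (December 23, 2012), the claim accrued on December 23, 2012.
The untolled deadline — 42 months after December 23, 2012 — is June 23, 2016.
The emergency suspension of filing deadlines from September 26, 2015 to January 8, 2016 tolled the period for 104 days, extending the deadline to October 5, 2016.
The other events in the timeline have no effect on the limitation period under the stated rules.

October 5, 2016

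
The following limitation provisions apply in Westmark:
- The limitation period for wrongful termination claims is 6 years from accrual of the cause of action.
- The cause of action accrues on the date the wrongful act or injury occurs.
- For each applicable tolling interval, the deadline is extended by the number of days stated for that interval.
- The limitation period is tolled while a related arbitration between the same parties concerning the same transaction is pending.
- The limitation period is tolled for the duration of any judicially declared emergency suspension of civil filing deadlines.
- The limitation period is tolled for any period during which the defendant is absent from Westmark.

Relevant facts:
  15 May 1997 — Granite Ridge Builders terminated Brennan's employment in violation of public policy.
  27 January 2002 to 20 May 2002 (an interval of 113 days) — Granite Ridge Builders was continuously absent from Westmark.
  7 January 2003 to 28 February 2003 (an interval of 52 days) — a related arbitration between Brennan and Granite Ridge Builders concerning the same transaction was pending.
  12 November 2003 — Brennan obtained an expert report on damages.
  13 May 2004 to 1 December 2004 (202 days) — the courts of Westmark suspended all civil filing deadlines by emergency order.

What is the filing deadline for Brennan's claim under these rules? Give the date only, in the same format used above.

27 October 2003

The limitation period began to run on 15 May 1997.
6 years from 15 May 1997 is 15 May 2003.
Because the defendant's absence from the jurisdiction ran from 27 January 2002 to 20 May 2002, the deadline is extended by 113 days to 5 September 2003.
The pending related arbitration from 7 January 2003 to 28 February 2003 tolled the period for 52 days, extending the deadline to 27 October 2003.
The emergency suspension of filing deadlines starting 13 May 2004 came too late — the period had run on 27 October 2003 — and so does not extend the deadline.
Nothing else in the chronology tolls or restarts the period.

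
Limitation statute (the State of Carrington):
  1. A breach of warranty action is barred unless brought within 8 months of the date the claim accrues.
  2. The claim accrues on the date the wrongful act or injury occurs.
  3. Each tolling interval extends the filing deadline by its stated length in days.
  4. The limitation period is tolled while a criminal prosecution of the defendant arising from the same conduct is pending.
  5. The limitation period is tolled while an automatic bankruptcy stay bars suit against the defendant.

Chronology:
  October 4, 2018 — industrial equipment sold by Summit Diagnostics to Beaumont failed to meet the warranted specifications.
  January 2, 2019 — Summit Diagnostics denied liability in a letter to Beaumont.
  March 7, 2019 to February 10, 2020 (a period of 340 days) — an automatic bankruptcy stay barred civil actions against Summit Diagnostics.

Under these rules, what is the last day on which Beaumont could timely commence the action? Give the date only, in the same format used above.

May 9, 2020

The limitation period began to run on October 4, 2018.
8 months from October 4, 2018 is June 4, 2019.
The period was tolled for 340 days by the automatic bankruptcy stay (March 7, 2019 to February 10, 2020), pushing the deadline to May 9, 2020.
The other events in the timeline have no effect on the limitation period under the stated rules.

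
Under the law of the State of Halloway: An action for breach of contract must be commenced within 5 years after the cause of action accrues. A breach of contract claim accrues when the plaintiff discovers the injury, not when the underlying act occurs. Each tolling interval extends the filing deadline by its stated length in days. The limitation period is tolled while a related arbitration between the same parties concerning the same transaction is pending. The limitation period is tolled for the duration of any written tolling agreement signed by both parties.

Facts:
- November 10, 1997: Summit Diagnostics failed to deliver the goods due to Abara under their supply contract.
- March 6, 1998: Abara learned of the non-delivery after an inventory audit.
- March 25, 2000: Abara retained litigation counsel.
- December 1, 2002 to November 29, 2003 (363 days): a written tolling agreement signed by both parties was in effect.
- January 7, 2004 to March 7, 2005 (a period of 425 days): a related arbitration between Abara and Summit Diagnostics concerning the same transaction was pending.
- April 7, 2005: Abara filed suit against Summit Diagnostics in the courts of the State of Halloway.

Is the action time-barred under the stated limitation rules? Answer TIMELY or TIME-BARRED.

Under the discovery rule, the claim accrued on March 6, 1998, when Abara discovered the injury — not on the November 10, 1997 date of the underlying act.
The untolled deadline — 5 years after March 6, 1998 — is March 6, 2003.
The written tolling agreement from December 1, 2002 to November 29, 2003 tolled the period for 363 days, extending the deadline to March 3, 2004.
Because the pending related arbitration ran from January 7, 2004 to March 7, 2005, the deadline is extended by 425 days to May 2, 2005.
Nothing else in the chronology tolls or restarts the period.
Abara filed on April 7, 2005, before the May 2, 2005 deadline, so the action is timely.

TIMELY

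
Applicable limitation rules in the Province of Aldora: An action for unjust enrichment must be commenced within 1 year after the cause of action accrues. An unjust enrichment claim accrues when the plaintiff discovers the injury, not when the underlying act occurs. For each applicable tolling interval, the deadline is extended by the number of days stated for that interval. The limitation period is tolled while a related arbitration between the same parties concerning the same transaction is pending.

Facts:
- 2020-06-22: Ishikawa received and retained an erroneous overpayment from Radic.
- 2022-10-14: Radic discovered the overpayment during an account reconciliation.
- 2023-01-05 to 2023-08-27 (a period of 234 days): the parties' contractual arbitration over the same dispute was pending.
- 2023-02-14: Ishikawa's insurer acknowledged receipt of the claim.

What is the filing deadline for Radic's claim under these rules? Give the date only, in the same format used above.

The claim did not accrue until Radic discovered the injury on 2022-10-14; the 2020-06-22 act date does not start the clock under the stated rule.
1 year from 2022-10-14 is 2023-10-14.
The period was tolled for 234 days by the pending related arbitration (2023-01-05 to 2023-08-27), pushing the deadline to 2024-06-04.
None of the other events listed affects the running of the period under the stated rules.

2024-06-04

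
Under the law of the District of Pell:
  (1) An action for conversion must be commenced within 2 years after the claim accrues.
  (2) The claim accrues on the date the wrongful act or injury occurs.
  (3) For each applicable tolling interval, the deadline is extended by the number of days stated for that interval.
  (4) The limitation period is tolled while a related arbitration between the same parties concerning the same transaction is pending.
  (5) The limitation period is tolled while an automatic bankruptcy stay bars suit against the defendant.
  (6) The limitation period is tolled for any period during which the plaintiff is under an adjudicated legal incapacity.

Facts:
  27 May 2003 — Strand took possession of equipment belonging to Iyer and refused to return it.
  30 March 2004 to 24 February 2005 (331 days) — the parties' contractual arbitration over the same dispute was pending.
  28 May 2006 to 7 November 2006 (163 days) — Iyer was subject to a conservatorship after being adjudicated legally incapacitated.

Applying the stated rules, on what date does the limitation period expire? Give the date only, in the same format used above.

The claim accrued on 27 May 2003, the date of the act.
Adding the 2 years base period to 27 May 2003 gives a deadline of 27 May 2005, before any tolling.
The period was tolled for 331 days by the pending related arbitration (30 March 2004 to 24 February 2005), pushing the deadline to 23 April 2006.
The plaintiff's legal incapacity from 28 May 2006 to 7 November 2006 began after the period had already run on 23 April 2006, so it has no tolling effect.

23 April 2006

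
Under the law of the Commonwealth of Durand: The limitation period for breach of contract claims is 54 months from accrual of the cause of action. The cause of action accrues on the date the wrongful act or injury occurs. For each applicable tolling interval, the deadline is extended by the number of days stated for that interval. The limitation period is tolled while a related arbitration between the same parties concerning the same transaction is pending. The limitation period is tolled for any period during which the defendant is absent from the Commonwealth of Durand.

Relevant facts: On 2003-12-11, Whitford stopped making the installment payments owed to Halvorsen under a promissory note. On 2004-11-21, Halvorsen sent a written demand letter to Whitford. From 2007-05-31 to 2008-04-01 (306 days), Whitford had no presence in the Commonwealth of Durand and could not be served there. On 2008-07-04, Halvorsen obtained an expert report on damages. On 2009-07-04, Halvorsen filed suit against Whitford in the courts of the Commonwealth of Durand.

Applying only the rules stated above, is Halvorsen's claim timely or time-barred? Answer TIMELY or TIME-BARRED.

TIME-BARRED

The limitation period began to run on 2003-12-11.
Adding the 54 months base period to 2003-12-11 gives a deadline of 2008-06-11, before any tolling.
The period was tolled for 306 days by the defendant's absence from the jurisdiction (2007-05-31 to 2008-04-01), pushing the deadline to 2009-04-13.
None of the other events listed affects the running of the period under the stated rules.
The 2009-07-04 filing falls after the 2009-04-13 deadline; the claim is time-barred.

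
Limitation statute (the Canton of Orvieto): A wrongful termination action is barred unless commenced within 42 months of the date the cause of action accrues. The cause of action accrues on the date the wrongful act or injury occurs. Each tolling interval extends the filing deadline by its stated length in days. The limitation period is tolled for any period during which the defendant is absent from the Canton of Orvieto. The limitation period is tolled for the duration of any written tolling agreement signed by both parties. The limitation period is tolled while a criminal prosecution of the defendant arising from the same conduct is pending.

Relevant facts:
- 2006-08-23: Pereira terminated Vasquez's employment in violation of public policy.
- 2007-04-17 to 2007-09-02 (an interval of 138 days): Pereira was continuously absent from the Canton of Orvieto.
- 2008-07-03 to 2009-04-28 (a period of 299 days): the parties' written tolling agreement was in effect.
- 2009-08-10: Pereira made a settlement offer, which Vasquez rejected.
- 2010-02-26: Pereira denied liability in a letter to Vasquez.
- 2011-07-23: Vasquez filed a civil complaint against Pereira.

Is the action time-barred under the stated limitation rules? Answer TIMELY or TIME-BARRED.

TIME-BARRED

The claim accrued on 2006-08-23, when the wrongful act occurred.
The untolled deadline — 42 months after 2006-08-23 — is 2010-02-23.
The defendant's absence from the jurisdiction from 2007-04-17 to 2007-09-02 tolled the period for 138 days, extending the deadline to 2010-07-11.
The written tolling agreement from 2008-07-03 to 2009-04-28 tolled the period for 299 days, extending the deadline to 2011-05-06.
The other events in the timeline have no effect on the limitation period under the stated rules.
Vasquez filed on 2011-07-23, after the 2011-05-06 deadline, so the action is time-barred.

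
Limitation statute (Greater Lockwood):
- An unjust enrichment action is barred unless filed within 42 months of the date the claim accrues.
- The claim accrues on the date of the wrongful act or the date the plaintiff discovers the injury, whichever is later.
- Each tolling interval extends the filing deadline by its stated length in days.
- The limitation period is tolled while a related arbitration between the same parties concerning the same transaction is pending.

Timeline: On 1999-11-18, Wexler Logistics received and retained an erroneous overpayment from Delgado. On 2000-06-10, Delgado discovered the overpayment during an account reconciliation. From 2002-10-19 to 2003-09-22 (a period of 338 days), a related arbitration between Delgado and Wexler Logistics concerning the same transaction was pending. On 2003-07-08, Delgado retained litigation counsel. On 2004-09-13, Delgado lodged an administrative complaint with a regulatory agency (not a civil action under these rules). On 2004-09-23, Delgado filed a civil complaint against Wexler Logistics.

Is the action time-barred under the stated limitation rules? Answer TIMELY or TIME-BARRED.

TIMELY

The claim accrued on 2000-06-10 — the later of the 1999-11-18 act and the 2000-06-10 discovery.
The untolled deadline — 42 months after 2000-06-10 — is 2003-12-10.
The period was tolled for 338 days by the pending related arbitration (2002-10-19 to 2003-09-22), pushing the deadline to 2004-11-12.
Nothing else in the chronology tolls or restarts the period.
Filing on 2004-09-23 beat the 2004-11-12 deadline — the action is timely.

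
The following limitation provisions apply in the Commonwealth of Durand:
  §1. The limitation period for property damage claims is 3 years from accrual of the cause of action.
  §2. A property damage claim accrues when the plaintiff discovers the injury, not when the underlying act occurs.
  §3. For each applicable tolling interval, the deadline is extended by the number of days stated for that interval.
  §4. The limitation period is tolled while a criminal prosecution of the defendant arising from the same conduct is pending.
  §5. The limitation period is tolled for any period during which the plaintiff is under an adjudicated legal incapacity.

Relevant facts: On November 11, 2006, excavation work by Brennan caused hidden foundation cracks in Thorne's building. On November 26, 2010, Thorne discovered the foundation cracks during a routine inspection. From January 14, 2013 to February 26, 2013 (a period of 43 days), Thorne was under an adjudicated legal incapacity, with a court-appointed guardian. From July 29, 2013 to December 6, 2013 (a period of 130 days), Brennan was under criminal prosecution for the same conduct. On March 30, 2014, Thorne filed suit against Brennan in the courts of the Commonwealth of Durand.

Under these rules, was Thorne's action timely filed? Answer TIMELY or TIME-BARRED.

TIMELY

The claim did not accrue until Thorne discovered the injury on November 26, 2010; the November 11, 2006 act date does not start the clock under the stated rule.
3 years from November 26, 2010 is November 26, 2013.
The plaintiff's legal incapacity from January 14, 2013 to February 26, 2013 tolled the period for 43 days, extending the deadline to January 8, 2014.
The period was tolled for 130 days by the pending criminal prosecution (July 29, 2013 to December 6, 2013), pushing the deadline to May 18, 2014.
Filing on March 30, 2014 beat the May 18, 2014 deadline — the action is timely.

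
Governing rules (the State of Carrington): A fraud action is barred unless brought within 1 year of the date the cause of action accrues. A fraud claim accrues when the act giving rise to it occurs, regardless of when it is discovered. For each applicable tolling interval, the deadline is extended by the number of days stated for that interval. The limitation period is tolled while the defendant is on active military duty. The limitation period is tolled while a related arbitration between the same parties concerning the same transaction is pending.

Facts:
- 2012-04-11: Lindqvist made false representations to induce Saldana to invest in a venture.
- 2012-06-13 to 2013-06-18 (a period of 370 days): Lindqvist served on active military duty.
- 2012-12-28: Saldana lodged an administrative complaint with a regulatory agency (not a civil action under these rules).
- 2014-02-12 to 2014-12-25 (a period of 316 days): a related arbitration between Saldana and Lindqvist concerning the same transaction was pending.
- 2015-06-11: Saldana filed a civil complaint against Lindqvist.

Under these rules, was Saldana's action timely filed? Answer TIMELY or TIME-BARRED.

TIME-BARRED

The claim accrued on 2012-04-11, when the wrongful act occurred.
The untolled deadline — 1 year after 2012-04-11 — is 2013-04-11.
The period was tolled for 370 days by the defendant's active military service (2012-06-13 to 2013-06-18), pushing the deadline to 2014-04-16.
The pending related arbitration from 2014-02-12 to 2014-12-25 tolled the period for 316 days, extending the deadline to 2015-02-26.
Nothing else in the chronology tolls or restarts the period.
Filing on 2015-06-11 missed the 2015-02-26 deadline — the action is time-barred.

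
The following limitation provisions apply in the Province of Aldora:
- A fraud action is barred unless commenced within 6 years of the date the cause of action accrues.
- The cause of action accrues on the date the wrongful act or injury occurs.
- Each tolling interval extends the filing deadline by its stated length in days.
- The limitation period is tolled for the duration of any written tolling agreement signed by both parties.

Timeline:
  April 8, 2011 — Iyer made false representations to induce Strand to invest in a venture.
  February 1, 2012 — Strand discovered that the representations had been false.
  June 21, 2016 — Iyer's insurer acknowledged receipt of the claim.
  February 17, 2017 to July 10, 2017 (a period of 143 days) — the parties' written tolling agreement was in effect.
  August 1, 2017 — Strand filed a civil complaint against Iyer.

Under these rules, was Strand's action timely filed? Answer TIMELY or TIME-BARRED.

TIMELY

The claim accrued on April 8, 2011, when the wrongful act occurred; under the stated occurrence rule the February 1, 2012 discovery does not delay accrual.
Adding the 6 years base period to April 8, 2011 gives a deadline of April 8, 2017, before any tolling.
The period was tolled for 143 days by the written tolling agreement (February 17, 2017 to July 10, 2017), pushing the deadline to August 29, 2017.
Nothing else in the chronology tolls or restarts the period.
Filing on August 1, 2017 beat the August 29, 2017 deadline — the action is timely.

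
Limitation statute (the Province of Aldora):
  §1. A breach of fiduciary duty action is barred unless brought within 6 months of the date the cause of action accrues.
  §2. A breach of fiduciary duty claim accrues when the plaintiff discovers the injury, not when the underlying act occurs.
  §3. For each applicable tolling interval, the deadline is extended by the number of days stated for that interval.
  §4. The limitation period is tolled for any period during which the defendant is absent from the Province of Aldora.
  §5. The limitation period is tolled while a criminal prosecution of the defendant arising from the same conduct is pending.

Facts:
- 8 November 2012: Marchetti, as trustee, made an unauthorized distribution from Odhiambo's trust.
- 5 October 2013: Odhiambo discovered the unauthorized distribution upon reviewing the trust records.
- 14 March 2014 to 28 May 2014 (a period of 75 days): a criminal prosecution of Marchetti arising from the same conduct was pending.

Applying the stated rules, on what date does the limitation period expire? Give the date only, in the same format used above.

19 June 2014

Accrual is tied to discovery, so the period began on 5 October 2013 rather than on 8 November 2012 when the act occurred.
6 months from 5 October 2013 is 5 April 2014.
Because the pending criminal prosecution ran from 14 March 2014 to 28 May 2014, the deadline is extended by 75 days to 19 June 2014.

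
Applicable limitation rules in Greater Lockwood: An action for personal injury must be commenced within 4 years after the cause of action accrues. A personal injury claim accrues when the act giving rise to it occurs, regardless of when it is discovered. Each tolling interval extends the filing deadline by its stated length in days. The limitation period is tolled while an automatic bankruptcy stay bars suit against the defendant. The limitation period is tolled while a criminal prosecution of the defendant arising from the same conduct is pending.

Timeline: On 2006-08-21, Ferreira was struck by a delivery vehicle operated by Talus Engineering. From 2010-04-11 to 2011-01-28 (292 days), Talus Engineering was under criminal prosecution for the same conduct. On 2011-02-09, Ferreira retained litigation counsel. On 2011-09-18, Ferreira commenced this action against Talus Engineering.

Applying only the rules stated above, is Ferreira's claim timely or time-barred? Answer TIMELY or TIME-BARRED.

TIME-BARRED

The limitation period began to run on 2006-08-21.
Adding the 4 years base period to 2006-08-21 gives a deadline of 2010-08-21, before any tolling.
Because the pending criminal prosecution ran from 2010-04-11 to 2011-01-28, the deadline is extended by 292 days to 2011-06-09.
The other events in the timeline have no effect on the limitation period under the stated rules.
Filing on 2011-09-18 missed the 2011-06-09 deadline — the action is time-barred.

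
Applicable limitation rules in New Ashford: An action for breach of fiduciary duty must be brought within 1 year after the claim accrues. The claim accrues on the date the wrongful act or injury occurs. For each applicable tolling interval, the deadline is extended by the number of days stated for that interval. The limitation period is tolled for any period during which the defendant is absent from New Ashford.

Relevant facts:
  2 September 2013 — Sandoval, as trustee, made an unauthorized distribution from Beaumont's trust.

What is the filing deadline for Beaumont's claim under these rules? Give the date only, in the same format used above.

2 September 2014

The limitation period began to run on 2 September 2013.
The untolled deadline — 1 year after 2 September 2013 — is 2 September 2014.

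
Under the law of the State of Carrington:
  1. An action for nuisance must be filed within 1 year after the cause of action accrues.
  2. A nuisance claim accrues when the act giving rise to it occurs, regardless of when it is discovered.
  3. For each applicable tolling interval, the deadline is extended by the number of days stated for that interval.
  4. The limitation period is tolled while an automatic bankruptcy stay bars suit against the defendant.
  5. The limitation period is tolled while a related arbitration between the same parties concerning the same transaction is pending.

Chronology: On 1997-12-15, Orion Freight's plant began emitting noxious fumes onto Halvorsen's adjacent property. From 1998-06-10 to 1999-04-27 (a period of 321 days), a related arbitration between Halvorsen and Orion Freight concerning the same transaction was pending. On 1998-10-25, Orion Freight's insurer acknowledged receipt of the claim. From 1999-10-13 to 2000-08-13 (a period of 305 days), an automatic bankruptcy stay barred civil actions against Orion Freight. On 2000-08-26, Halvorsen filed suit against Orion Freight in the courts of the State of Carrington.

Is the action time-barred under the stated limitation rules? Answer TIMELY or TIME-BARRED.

TIMELY

The claim accrued on 1997-12-15, when the wrongful act occurred.
The untolled deadline — 1 year after 1997-12-15 — is 1998-12-15.
The pending related arbitration from 1998-06-10 to 1999-04-27 tolled the period for 321 days, extending the deadline to 1999-11-01.
The period was tolled for 305 days by the automatic bankruptcy stay (1999-10-13 to 2000-08-13), pushing the deadline to 2000-09-01.
None of the other events listed affects the running of the period under the stated rules.
Halvorsen filed on 2000-08-26, before the 2000-09-01 deadline, so the action is timely.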